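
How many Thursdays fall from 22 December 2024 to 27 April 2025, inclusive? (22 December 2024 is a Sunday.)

18

22 December 2024 is a Sunday; the first Thursday on or after it is 26 December 2024 (4 days later).
From 26 December 2024 to 27 April 2025: 5 + 31 + 28 + 31 + 27 = 122 days (rest of December, January, February, March, April).
122 ÷ 7 = 17 full weeks with remainder 3, so 17 more Thursdays after the first → 18.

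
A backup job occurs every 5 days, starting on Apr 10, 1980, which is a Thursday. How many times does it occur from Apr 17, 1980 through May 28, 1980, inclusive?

8

Occurrences land 5·i days after Apr 10, 1980 for i = 0, 1, 2, …
Apr 17, 1980 is 7 days after the start; 7 ÷ 5 = 1 remainder 2; since the remainder is 2, round up to i = 2. First occurrence in the window: #3 on Apr 20, 1980 (2×5 = 10 days in).
May 28, 1980 is 48 days after the start; 48 ÷ 5 = 9 remainder 3. Last occurrence in the window: #10 on May 25, 1980.
Occurrences #3 through #10: 8 in total.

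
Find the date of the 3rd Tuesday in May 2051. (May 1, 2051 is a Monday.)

May 2051 begins on a Monday, so the first Tuesday is May 2 (1 day later).
The 3rd Tuesday is 2 weeks later: 2 + 14 = 16.

May 16, 2051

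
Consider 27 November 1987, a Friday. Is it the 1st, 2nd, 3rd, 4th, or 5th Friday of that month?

Day 27 falls in week ⌈27/7⌉ of the month.
Days 1–7 hold the 1st Friday, 8–14 the 2nd, 15–21 the 3rd, 22–28 the 4th, 29–31 the 5th.
27 is in the range for the 4th.

4th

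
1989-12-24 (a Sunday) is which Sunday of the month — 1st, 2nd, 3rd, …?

4th

Day 24 falls in week ⌈24/7⌉ of the month.
Days 1–7 hold the 1st Sunday, 8–14 the 2nd, 15–21 the 3rd, 22–28 the 4th, 29–31 the 5th.
24 is in the range for the 4th.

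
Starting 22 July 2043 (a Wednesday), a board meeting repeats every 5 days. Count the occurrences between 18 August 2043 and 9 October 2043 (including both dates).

10

Occurrences land 5·i days after 22 July 2043 for i = 0, 1, 2, …
18 August 2043 is 27 days after the start; 27 ÷ 5 = 5 remainder 2; since the remainder is 2, round up to i = 6. First occurrence in the window: #7 on 21 August 2043 (6×5 = 30 days in).
9 October 2043 is 79 days after the start; 79 ÷ 5 = 15 remainder 4. Last occurrence in the window: #16 on 5 October 2043.
Occurrences #7 through #16: 10 in total.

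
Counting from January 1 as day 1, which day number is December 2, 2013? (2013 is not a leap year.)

Days in months before December: 31 + 28 + 31 + 30 + 31 + 30 + 31 + 31 + 30 + 31 + 30 = 334.
Plus 2 days into December → day 336.

336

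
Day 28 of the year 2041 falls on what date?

28 into January → January 28.

2041-01-28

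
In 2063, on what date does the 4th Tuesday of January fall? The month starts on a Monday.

January 2063 begins on a Monday, so the first Tuesday is January 2 (1 day later).
The 4th Tuesday is 3 weeks later: 2 + 21 = 23.

January 23, 2063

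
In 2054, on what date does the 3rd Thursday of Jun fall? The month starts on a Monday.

Jun 18, 2054

Jun 2054 begins on a Monday, so the first Thursday is Jun 4 (3 days later).
The 3rd Thursday is 2 weeks later: 4 + 14 = 18.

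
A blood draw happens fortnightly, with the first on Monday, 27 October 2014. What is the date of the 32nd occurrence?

4 January 2016

The 32nd occurrence is 31 intervals after the first: 31 × 14 = 434 days after 27 October 2014.
October has 31 days — 4 days to the end of October leaves 430.
From end of October to end of 2014 is 61 days (369 left).
2015 has 365 days (4 left).
4 days into January → 4 January 2016.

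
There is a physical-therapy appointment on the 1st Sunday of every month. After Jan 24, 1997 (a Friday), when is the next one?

Feb 2, 1997

Jan 1997 starts on a Wednesday, so its 1st Sunday is Jan 5, 1997 (4 days in).
That is not after Jan 24, 1997, so look at Feb 1997.
Feb 1997 starts on a Saturday, so its 1st Sunday is Feb 2, 1997 (1 day in).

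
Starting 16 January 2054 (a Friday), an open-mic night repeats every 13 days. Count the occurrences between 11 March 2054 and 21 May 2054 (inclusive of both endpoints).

5

Occurrences land 13·i days after 16 January 2054 for i = 0, 1, 2, …
11 March 2054 is 54 days after the start; 54 ÷ 13 = 4 remainder 2; since the remainder is 2, round up to i = 5. First occurrence in the window: #6 on 22 March 2054 (5×13 = 65 days in).
21 May 2054 is 125 days after the start; 125 ÷ 13 = 9 remainder 8. Last occurrence in the window: #10 on 13 May 2054.
Occurrences #6 through #10: 5 in total.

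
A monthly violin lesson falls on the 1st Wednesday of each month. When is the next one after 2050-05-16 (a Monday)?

May 2050 starts on a Sunday, so its 1st Wednesday is 2050-05-04 (3 days in).
That is not after 2050-05-16, so look at June 2050.
June 2050 starts on a Wednesday, so its 1st Wednesday is 2050-06-01.

2050-06-01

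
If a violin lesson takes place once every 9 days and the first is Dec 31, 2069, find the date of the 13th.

The 13th occurrence is 12 intervals after the first: 12 × 9 = 108 days after Dec 31, 2069.
Dec has 31 days — 0 days to the end of Dec leaves 108.
Jan has 31 days (77 left).
Feb has 28 days (49 left).
Mar has 31 days (18 left).
18 days into Apr → Apr 18, 2070.

Apr 18, 2070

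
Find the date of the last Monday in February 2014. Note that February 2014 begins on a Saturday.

February 2014 begins on a Saturday, so the first Monday is February 3 (2 days later).
February 2014 has 28 days. Adding weeks: 3, 10, 17, 24 — the last one ≤ 28 is the 24th.

2014-02-24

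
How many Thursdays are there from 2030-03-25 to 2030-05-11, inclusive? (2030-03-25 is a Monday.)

2030-03-25 is a Monday; the first Thursday on or after it is 2030-03-28 (3 days later).
From 2030-03-28 to 2030-05-11: 3 + 30 + 11 = 44 days (rest of March, April, May).
44 ÷ 7 = 6 full weeks with remainder 2, so 6 more Thursdays after the first → 7.

7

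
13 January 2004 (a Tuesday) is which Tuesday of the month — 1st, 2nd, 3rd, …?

Day 13 falls in week ⌈13/7⌉ of the month.
Days 1–7 hold the 1st Tuesday, 8–14 the 2nd, 15–21 the 3rd, 22–28 the 4th, 29–31 the 5th.
13 is in the range for the 2nd.

2nd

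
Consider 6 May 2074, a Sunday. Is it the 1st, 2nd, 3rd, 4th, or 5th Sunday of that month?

Day 6 falls in week ⌈6/7⌉ of the month.
Days 1–7 hold the 1st Sunday, 8–14 the 2nd, 15–21 the 3rd, 22–28 the 4th, 29–31 the 5th.
6 is in the range for the 1st.

1st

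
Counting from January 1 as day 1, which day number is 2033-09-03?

246

Days in months before September: 31 + 28 + 31 + 30 + 31 + 30 + 31 + 31 = 243.
Plus 3 days into September → day 246.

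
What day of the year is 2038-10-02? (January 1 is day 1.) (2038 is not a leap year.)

275

Days in months before October: 31 + 28 + 31 + 30 + 31 + 30 + 31 + 31 + 30 = 273.
Plus 2 days into October → day 275.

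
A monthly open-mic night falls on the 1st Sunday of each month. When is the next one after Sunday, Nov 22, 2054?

Nov 2054 starts on a Sunday, so its 1st Sunday is Nov 1, 2054.
That is not after Nov 22, 2054, so look at Dec 2054.
Dec 2054 starts on a Tuesday, so its 1st Sunday is Dec 6, 2054 (5 days in).

Dec 6, 2054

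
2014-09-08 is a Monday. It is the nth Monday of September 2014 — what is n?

2nd

Day 8 falls in week ⌈8/7⌉ of the month.
Days 1–7 hold the 1st Monday, 8–14 the 2nd, 15–21 the 3rd, 22–28 the 4th, 29–31 the 5th.
8 is in the range for the 2nd.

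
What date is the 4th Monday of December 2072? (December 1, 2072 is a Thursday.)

December 2072 begins on a Thursday, so the first Monday is December 5 (4 days later).
The 4th Monday is 3 weeks later: 5 + 21 = 26.

26 December 2072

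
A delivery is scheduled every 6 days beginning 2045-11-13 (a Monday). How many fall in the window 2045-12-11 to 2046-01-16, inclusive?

Occurrences land 6·i days after 2045-11-13 for i = 0, 1, 2, …
2045-12-11 is 28 days after the start; 28 ÷ 6 = 4 remainder 4; since the remainder is 4, round up to i = 5. First occurrence in the window: #6 on 2045-12-13 (5×6 = 30 days in).
2046-01-16 is 64 days after the start; 64 ÷ 6 = 10 remainder 4. Last occurrence in the window: #11 on 2046-01-12.
Occurrences #6 through #11: 6 in total.

6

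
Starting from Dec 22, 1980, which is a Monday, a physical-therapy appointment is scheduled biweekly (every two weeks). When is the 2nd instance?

The 2nd occurrence is 1 interval after the first: 1 × 14 = 14 days after Dec 22, 1980.
Dec has 31 days — 9 days to the end of Dec leaves 5.
5 days into Jan → Jan 5, 1981.

Jan 5, 1981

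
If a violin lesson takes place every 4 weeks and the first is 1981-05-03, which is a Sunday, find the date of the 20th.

1982-10-17

The 20th occurrence is 19 intervals after the first: 19 × 28 = 532 days after 1981-05-03.
May has 31 days — 28 days to the end of May leaves 504.
From end of May to end of 1981 is 214 days (290 left).
January has 31 days (259 left).
February has 28 days (231 left).
March has 31 days (200 left).
April has 30 days (170 left).
May has 31 days (139 left).
June has 30 days (109 left).
July has 31 days (78 left).
August has 31 days (47 left).
September has 30 days (17 left).
17 days into October → 1982-10-17.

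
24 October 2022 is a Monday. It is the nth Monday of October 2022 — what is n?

4th

Day 24 falls in week ⌈24/7⌉ of the month.
Days 1–7 hold the 1st Monday, 8–14 the 2nd, 15–21 the 3rd, 22–28 the 4th, 29–31 the 5th.
24 is in the range for the 4th.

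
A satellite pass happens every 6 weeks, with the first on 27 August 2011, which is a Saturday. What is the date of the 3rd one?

The 3rd occurrence is 2 intervals after the first: 2 × 42 = 84 days after 27 August 2011.
August has 31 days — 4 days to the end of August leaves 80.
September has 30 days (50 left).
October has 31 days (19 left).
19 days into November → 19 November 2011.

19 November 2011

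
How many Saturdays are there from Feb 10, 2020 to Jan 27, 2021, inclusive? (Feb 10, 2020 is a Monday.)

Feb 10, 2020 is a Monday; the first Saturday on or after it is Feb 15, 2020 (5 days later).
From Feb 15, 2020 to Jan 27, 2021: 320 + 27 = 347 days (rest of 2020, to Jan 27, 2021 in 2021).
347 ÷ 7 = 49 full weeks with remainder 4, so 49 more Saturdays after the first → 50.

50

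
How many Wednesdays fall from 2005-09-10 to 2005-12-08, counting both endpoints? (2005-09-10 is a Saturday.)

13

2005-09-10 is a Saturday; the first Wednesday on or after it is 2005-09-14 (4 days later).
From 2005-09-14 to 2005-12-08: 16 + 31 + 30 + 8 = 85 days (rest of September, October, November, December).
85 ÷ 7 = 12 full weeks with remainder 1, so 12 more Wednesdays after the first → 13.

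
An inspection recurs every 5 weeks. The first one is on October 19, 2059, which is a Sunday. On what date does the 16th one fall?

The 16th occurrence is 15 intervals after the first: 15 × 35 = 525 days after October 19, 2059.
October has 31 days — 12 days to the end of October leaves 513.
From end of October to end of 2059 is 61 days (452 left).
2060 has 366 days (86 left).
January has 31 days (55 left).
February has 28 days (27 left).
27 days into March → March 27, 2061.

March 27, 2061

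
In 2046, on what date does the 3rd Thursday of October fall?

The first Thursday of October 2046 is October 4.
The 3rd Thursday is 2 weeks later: 4 + 14 = 18.

October 18, 2046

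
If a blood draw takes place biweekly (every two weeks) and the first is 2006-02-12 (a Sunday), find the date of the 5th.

2006-04-09

The 5th occurrence is 4 intervals after the first: 4 × 14 = 56 days after 2006-02-12.
February has 28 days — 16 days to the end of February leaves 40.
March has 31 days (9 left).
9 days into April → 2006-04-09.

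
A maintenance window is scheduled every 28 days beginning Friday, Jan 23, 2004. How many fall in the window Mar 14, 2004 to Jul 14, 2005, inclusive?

18

Occurrences land 28·i days after Jan 23, 2004 for i = 0, 1, 2, …
Mar 14, 2004 is 51 days after the start; 51 ÷ 28 = 1 remainder 23; since the remainder is 23, round up to i = 2. First occurrence in the window: #3 on Mar 19, 2004 (2×28 = 56 days in).
Jul 14, 2005 is 538 days after the start; 538 ÷ 28 = 19 remainder 6. Last occurrence in the window: #20 on Jul 8, 2005.
Occurrences #3 through #20: 18 in total.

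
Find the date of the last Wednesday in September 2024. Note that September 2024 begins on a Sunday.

September 2024 begins on a Sunday, so the first Wednesday is September 4 (3 days later).
September 2024 has 30 days. Adding weeks: 4, 11, 18, 25 — the last one ≤ 30 is the 25th.

September 25, 2024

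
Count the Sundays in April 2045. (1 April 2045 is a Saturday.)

1 April 2045 is a Saturday; the first Sunday on or after it is 2 April 2045 (1 day later).
From 2 April 2045 to 30 April 2045 is 30 − 2 = 28 days.
28 ÷ 7 = 4 full weeks with remainder 0, so 4 more Sundays after the first → 5.

5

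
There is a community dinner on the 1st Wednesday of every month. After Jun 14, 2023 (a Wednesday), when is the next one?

Jul 5, 2023

Jun 2023 starts on a Thursday, so its 1st Wednesday is Jun 7, 2023 (6 days in).
That is not after Jun 14, 2023, so look at Jul 2023.
Jul 2023 starts on a Saturday, so its 1st Wednesday is Jul 5, 2023 (4 days in).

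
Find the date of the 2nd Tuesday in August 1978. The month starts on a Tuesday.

August 1978 begins on a Tuesday, so the first Tuesday is August 1.
The 2nd Tuesday is 1 weeks later: 1 + 7 = 8.

1978-08-08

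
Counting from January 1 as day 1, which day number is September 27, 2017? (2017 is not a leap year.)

Days in months before September: 31 + 28 + 31 + 30 + 31 + 30 + 31 + 31 = 243.
Plus 27 days into September → day 270.

270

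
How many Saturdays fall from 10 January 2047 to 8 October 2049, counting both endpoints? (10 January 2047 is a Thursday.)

10 January 2047 is a Thursday; the first Saturday on or after it is 12 January 2047 (2 days later).
From 12 January 2047 to 8 October 2049: 353 + 366 + 281 = 1000 days (rest of 2047, 2048, to 8 October 2049 in 2049).
1000 ÷ 7 = 142 full weeks with remainder 6, so 142 more Saturdays after the first → 143.

143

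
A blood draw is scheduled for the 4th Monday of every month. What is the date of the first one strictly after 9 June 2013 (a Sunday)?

24 June 2013

June 2013 starts on a Saturday; its first Monday is the 3rd, so the 4th Monday is the 24th — 24 June 2013.
24 June 2013 is after 9 June 2013, so that is the next one.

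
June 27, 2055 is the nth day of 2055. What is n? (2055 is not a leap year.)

Days in months before June: 31 + 28 + 31 + 30 + 31 = 151.
Plus 27 days into June → day 178.

178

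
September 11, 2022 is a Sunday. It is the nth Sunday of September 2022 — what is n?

2nd

Day 11 falls in week ⌈11/7⌉ of the month.
Days 1–7 hold the 1st Sunday, 8–14 the 2nd, 15–21 the 3rd, 22–28 the 4th, 29–31 the 5th.
11 is in the range for the 2nd.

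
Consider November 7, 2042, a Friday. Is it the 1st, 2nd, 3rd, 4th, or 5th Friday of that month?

Day 7 falls in week ⌈7/7⌉ of the month.
Days 1–7 hold the 1st Friday, 8–14 the 2nd, 15–21 the 3rd, 22–28 the 4th, 29–31 the 5th.
7 is in the range for the 1st.

1st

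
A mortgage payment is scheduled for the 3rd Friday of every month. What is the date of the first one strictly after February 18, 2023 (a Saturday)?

March 17, 2023

February 2023 starts on a Wednesday; its first Friday is the 3rd, so the 3rd Friday is the 17th — February 17, 2023.
That is not after February 18, 2023, so look at March 2023.
March 2023 starts on a Wednesday; its first Friday is the 3rd, so the 3rd Friday is the 17th — March 17, 2023.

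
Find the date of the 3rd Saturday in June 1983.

1983-06-18

The first Saturday of June 1983 is June 4.
The 3rd Saturday is 2 weeks later: 4 + 14 = 18.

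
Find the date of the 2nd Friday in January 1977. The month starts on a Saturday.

January 14, 1977

January 1977 begins on a Saturday, so the first Friday is January 7 (6 days later).
The 2nd Friday is 1 weeks later: 7 + 7 = 14.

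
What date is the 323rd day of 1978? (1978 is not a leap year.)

January has 31 days (323 − 31 = 292 remain).
February has 28 days (292 − 28 = 264 remain).
March has 31 days (264 − 31 = 233 remain).
April has 30 days (233 − 30 = 203 remain).
May has 31 days (203 − 31 = 172 remain).
June has 30 days (172 − 30 = 142 remain).
July has 31 days (142 − 31 = 111 remain).
August has 31 days (111 − 31 = 80 remain).
September has 30 days (80 − 30 = 50 remain).
October has 31 days (50 − 31 = 19 remain).
19 into November → November 19.

1978-11-19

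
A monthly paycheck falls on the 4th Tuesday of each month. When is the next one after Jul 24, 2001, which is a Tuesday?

Jul 2001 starts on a Sunday; its first Tuesday is the 3rd, so the 4th Tuesday is the 24th — Jul 24, 2001.
That is not after Jul 24, 2001, so look at Aug 2001.
Aug 2001 starts on a Wednesday; its first Tuesday is the 7th, so the 4th Tuesday is the 28th — Aug 28, 2001.

Aug 28, 2001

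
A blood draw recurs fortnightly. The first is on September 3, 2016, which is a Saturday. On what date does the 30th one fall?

October 14, 2017

The 30th occurrence is 29 intervals after the first: 29 × 14 = 406 days after September 3, 2016.
September has 30 days — 27 days to the end of September leaves 379.
October has 31 days (348 left).
November has 30 days (318 left).
December has 31 days (287 left).
January has 31 days (256 left).
February has 28 days (228 left).
March has 31 days (197 left).
April has 30 days (167 left).
May has 31 days (136 left).
June has 30 days (106 left).
July has 31 days (75 left).
August has 31 days (44 left).
September has 30 days (14 left).
14 days into October → October 14, 2017.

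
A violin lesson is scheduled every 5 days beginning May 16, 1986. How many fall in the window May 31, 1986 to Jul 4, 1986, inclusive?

Occurrences land 5·i days after May 16, 1986 for i = 0, 1, 2, …
May 31, 1986 is 15 days after the start; 15 ÷ 5 = 3 remainder 0. First occurrence in the window: #4 on May 31, 1986 (3×5 = 15 days in).
Jul 4, 1986 is 49 days after the start; 49 ÷ 5 = 9 remainder 4. Last occurrence in the window: #10 on Jun 30, 1986.
Occurrences #4 through #10: 7 in total.

7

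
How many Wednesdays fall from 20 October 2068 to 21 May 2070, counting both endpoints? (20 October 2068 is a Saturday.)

20 October 2068 is a Saturday; the first Wednesday on or after it is 24 October 2068 (4 days later).
From 24 October 2068 to 21 May 2070: 68 + 365 + 141 = 574 days (rest of 2068, 2069, to 21 May 2070 in 2070).
574 ÷ 7 = 82 full weeks with remainder 0, so 82 more Wednesdays after the first → 83.

83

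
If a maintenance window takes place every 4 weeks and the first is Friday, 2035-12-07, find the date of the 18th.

The 18th occurrence is 17 intervals after the first: 17 × 28 = 476 days after 2035-12-07.
December has 31 days — 24 days to the end of December leaves 452.
2036 has 366 days (86 left).
January has 31 days (55 left).
February has 28 days (27 left).
27 days into March → 2037-03-27.

2037-03-27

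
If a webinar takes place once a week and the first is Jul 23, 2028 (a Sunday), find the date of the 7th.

Sep 3, 2028

The 7th occurrence is 6 intervals after the first: 6 × 7 = 42 days after Jul 23, 2028.
Jul has 31 days — 8 days to the end of Jul leaves 34.
Aug has 31 days (3 left).
3 days into Sep → Sep 3, 2028.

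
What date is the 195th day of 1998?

January has 31 days (195 − 31 = 164 remain).
February has 28 days (164 − 28 = 136 remain).
March has 31 days (136 − 31 = 105 remain).
April has 30 days (105 − 30 = 75 remain).
May has 31 days (75 − 31 = 44 remain).
June has 30 days (44 − 30 = 14 remain).
14 into July → July 14.

July 14, 1998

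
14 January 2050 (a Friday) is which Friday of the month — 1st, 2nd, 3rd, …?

Day 14 falls in week ⌈14/7⌉ of the month.
Days 1–7 hold the 1st Friday, 8–14 the 2nd, 15–21 the 3rd, 22–28 the 4th, 29–31 the 5th.
14 is in the range for the 2nd.

2nd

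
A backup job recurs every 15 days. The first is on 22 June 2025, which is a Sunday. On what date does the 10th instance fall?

The 10th occurrence is 9 intervals after the first: 9 × 15 = 135 days after 22 June 2025.
June has 30 days — 8 days to the end of June leaves 127.
July has 31 days (96 left).
August has 31 days (65 left).
September has 30 days (35 left).
October has 31 days (4 left).
4 days into November → 4 November 2025.

4 November 2025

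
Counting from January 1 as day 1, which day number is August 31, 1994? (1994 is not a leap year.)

Days in months before August: 31 + 28 + 31 + 30 + 31 + 30 + 31 = 212.
Plus 31 days into August → day 243.

243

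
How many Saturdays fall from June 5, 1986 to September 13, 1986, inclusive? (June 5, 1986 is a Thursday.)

June 5, 1986 is a Thursday; the first Saturday on or after it is June 7, 1986 (2 days later).
From June 7, 1986 to September 13, 1986: 23 + 31 + 31 + 13 = 98 days (rest of June, July, August, September).
98 ÷ 7 = 14 full weeks with remainder 0, so 14 more Saturdays after the first → 15.

15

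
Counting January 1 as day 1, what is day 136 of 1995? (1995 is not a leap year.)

January has 31 days (136 − 31 = 105 remain).
February has 28 days (105 − 28 = 77 remain).
March has 31 days (77 − 31 = 46 remain).
April has 30 days (46 − 30 = 16 remain).
16 into May → May 16.

16 May 1995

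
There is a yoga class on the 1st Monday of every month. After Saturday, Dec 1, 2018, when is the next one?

Dec 2018 starts on a Saturday, so its 1st Monday is Dec 3, 2018 (2 days in).
Dec 3, 2018 is after Dec 1, 2018, so that is the next one.

Dec 3, 2018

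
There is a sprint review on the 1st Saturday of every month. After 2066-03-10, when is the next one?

2066-04-03

March 2066 starts on a Monday, so its 1st Saturday is 2066-03-06 (5 days in).
That is not after 2066-03-10, so look at April 2066.
April 2066 starts on a Thursday, so its 1st Saturday is 2066-04-03 (2 days in).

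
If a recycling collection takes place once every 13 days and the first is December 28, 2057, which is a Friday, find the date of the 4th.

February 5, 2058

The 4th occurrence is 3 intervals after the first: 3 × 13 = 39 days after December 28, 2057.
December has 31 days — 3 days to the end of December leaves 36.
January has 31 days (5 left).
5 days into February → February 5, 2058.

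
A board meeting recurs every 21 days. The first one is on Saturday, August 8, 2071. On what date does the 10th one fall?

The 10th occurrence is 9 intervals after the first: 9 × 21 = 189 days after August 8, 2071.
August has 31 days — 23 days to the end of August leaves 166.
September has 30 days (136 left).
October has 31 days (105 left).
November has 30 days (75 left).
December has 31 days (44 left).
January has 31 days (13 left).
13 days into February → February 13, 2072.

February 13, 2072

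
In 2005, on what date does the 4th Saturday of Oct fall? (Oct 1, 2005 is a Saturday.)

Oct 22, 2005

Oct 2005 begins on a Saturday, so the first Saturday is Oct 1.
The 4th Saturday is 3 weeks later: 1 + 21 = 22.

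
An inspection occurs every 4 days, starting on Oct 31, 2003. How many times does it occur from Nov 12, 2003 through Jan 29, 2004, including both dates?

Occurrences land 4·i days after Oct 31, 2003 for i = 0, 1, 2, …
Nov 12, 2003 is 12 days after the start; 12 ÷ 4 = 3 remainder 0. First occurrence in the window: #4 on Nov 12, 2003 (3×4 = 12 days in).
Jan 29, 2004 is 90 days after the start; 90 ÷ 4 = 22 remainder 2. Last occurrence in the window: #23 on Jan 27, 2004.
Occurrences #4 through #23: 20 in total.

20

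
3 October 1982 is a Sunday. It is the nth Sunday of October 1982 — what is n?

1st

Day 3 falls in week ⌈3/7⌉ of the month.
Days 1–7 hold the 1st Sunday, 8–14 the 2nd, 15–21 the 3rd, 22–28 the 4th, 29–31 the 5th.
3 is in the range for the 1st.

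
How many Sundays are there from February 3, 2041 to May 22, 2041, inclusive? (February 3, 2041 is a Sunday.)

16

February 3, 2041 is a Sunday; the first Sunday on or after it is February 3, 2041.
From February 3, 2041 to May 22, 2041: 25 + 31 + 30 + 22 = 108 days (rest of February, March, April, May).
108 ÷ 7 = 15 full weeks with remainder 3, so 15 more Sundays after the first → 16.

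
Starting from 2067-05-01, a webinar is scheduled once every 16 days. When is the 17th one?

2068-01-12

The 17th occurrence is 16 intervals after the first: 16 × 16 = 256 days after 2067-05-01.
May has 31 days — 30 days to the end of May leaves 226.
June has 30 days (196 left).
July has 31 days (165 left).
August has 31 days (134 left).
September has 30 days (104 left).
October has 31 days (73 left).
November has 30 days (43 left).
December has 31 days (12 left).
12 days into January → 2068-01-12.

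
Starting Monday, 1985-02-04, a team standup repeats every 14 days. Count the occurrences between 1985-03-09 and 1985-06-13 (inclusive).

Occurrences land 14·i days after 1985-02-04 for i = 0, 1, 2, …
1985-03-09 is 33 days after the start; 33 ÷ 14 = 2 remainder 5; since the remainder is 5, round up to i = 3. First occurrence in the window: #4 on 1985-03-18 (3×14 = 42 days in).
1985-06-13 is 129 days after the start; 129 ÷ 14 = 9 remainder 3. Last occurrence in the window: #10 on 1985-06-10.
Occurrences #4 through #10: 7 in total.

7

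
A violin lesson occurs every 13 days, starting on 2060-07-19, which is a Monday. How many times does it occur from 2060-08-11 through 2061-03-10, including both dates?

Occurrences land 13·i days after 2060-07-19 for i = 0, 1, 2, …
2060-08-11 is 23 days after the start; 23 ÷ 13 = 1 remainder 10; since the remainder is 10, round up to i = 2. First occurrence in the window: #3 on 2060-08-14 (2×13 = 26 days in).
2061-03-10 is 234 days after the start; 234 ÷ 13 = 18 remainder 0. Last occurrence in the window: #19 on 2061-03-10.
Occurrences #3 through #19: 17 in total.

17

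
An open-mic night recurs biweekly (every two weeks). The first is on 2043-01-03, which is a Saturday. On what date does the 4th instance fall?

The 4th occurrence is 3 intervals after the first: 3 × 14 = 42 days after 2043-01-03.
January has 31 days — 28 days to the end of January leaves 14.
14 days into February → 2043-02-14.

2043-02-14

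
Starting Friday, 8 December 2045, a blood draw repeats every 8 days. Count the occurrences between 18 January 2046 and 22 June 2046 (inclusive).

Occurrences land 8·i days after 8 December 2045 for i = 0, 1, 2, …
18 January 2046 is 41 days after the start; 41 ÷ 8 = 5 remainder 1; since the remainder is 1, round up to i = 6. First occurrence in the window: #7 on 25 January 2046 (6×8 = 48 days in).
22 June 2046 is 196 days after the start; 196 ÷ 8 = 24 remainder 4. Last occurrence in the window: #25 on 18 June 2046.
Occurrences #7 through #25: 19 in total.

19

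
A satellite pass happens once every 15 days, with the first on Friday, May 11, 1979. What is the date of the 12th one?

The 12th occurrence is 11 intervals after the first: 11 × 15 = 165 days after May 11, 1979.
May has 31 days — 20 days to the end of May leaves 145.
June has 30 days (115 left).
July has 31 days (84 left).
August has 31 days (53 left).
September has 30 days (23 left).
23 days into October → October 23, 1979.

October 23, 1979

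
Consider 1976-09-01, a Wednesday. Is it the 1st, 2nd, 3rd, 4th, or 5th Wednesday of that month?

1st

Day 1 falls in week ⌈1/7⌉ of the month.
Days 1–7 hold the 1st Wednesday, 8–14 the 2nd, 15–21 the 3rd, 22–28 the 4th, 29–31 the 5th.
1 is in the range for the 1st.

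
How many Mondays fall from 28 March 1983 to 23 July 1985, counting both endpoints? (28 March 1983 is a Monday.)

28 March 1983 is a Monday; the first Monday on or after it is 28 March 1983.
From 28 March 1983 to 23 July 1985: 278 + 366 + 204 = 848 days (rest of 1983, 1984, to 23 July 1985 in 1985).
848 ÷ 7 = 121 full weeks with remainder 1, so 121 more Mondays after the first → 122.

122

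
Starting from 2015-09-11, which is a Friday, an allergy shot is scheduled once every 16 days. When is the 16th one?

2016-05-08

The 16th occurrence is 15 intervals after the first: 15 × 16 = 240 days after 2015-09-11.
September has 30 days — 19 days to the end of September leaves 221.
October has 31 days (190 left).
November has 30 days (160 left).
December has 31 days (129 left).
January has 31 days (98 left).
February has 29 days (69 left).
March has 31 days (38 left).
April has 30 days (8 left).
8 days into May → 2016-05-08.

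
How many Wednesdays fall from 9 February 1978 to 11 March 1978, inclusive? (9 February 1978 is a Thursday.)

9 February 1978 is a Thursday; the first Wednesday on or after it is 15 February 1978 (6 days later).
From 15 February 1978 to 11 March 1978: 13 + 11 = 24 days (rest of February, March).
24 ÷ 7 = 3 full weeks with remainder 3, so 3 more Wednesdays after the first → 4.

4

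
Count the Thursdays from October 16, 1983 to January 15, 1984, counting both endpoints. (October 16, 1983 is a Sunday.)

October 16, 1983 is a Sunday; the first Thursday on or after it is October 20, 1983 (4 days later).
From October 20, 1983 to January 15, 1984: 11 + 30 + 31 + 15 = 87 days (rest of October, November, December, January).
87 ÷ 7 = 12 full weeks with remainder 3, so 12 more Thursdays after the first → 13.

13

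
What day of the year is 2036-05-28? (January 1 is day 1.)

149

Days in months before May: 31 + 29 + 31 + 30 = 121.
Plus 28 days into May → day 149.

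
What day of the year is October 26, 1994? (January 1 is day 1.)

Days in months before October: 31 + 28 + 31 + 30 + 31 + 30 + 31 + 31 + 30 = 273.
Plus 26 days into October → day 299.

299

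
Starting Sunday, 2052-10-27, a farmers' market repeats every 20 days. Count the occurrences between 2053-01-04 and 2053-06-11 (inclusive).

8

Occurrences land 20·i days after 2052-10-27 for i = 0, 1, 2, …
2053-01-04 is 69 days after the start; 69 ÷ 20 = 3 remainder 9; since the remainder is 9, round up to i = 4. First occurrence in the window: #5 on 2053-01-15 (4×20 = 80 days in).
2053-06-11 is 227 days after the start; 227 ÷ 20 = 11 remainder 7. Last occurrence in the window: #12 on 2053-06-04.
Occurrences #5 through #12: 8 in total.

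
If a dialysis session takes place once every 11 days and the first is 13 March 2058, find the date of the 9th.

The 9th occurrence is 8 intervals after the first: 8 × 11 = 88 days after 13 March 2058.
March has 31 days — 18 days to the end of March leaves 70.
April has 30 days (40 left).
May has 31 days (9 left).
9 days into June → 9 June 2058.

9 June 2058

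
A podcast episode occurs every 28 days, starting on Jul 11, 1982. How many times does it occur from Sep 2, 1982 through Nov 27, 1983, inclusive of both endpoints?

Occurrences land 28·i days after Jul 11, 1982 for i = 0, 1, 2, …
Sep 2, 1982 is 53 days after the start; 53 ÷ 28 = 1 remainder 25; since the remainder is 25, round up to i = 2. First occurrence in the window: #3 on Sep 5, 1982 (2×28 = 56 days in).
Nov 27, 1983 is 504 days after the start; 504 ÷ 28 = 18 remainder 0. Last occurrence in the window: #19 on Nov 27, 1983.
Occurrences #3 through #19: 17 in total.

17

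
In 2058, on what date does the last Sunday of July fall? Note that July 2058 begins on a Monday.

2058-07-28

July 2058 begins on a Monday, so the first Sunday is July 7 (6 days later).
July 2058 has 31 days. Adding weeks: 7, 14, 21, 28 — the last one ≤ 31 is the 28th.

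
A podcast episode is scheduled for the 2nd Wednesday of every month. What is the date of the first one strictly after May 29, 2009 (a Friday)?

May 2009 starts on a Friday; its first Wednesday is the 6th, so the 2nd Wednesday is the 13th — May 13, 2009.
That is not after May 29, 2009, so look at June 2009.
June 2009 starts on a Monday; its first Wednesday is the 3rd, so the 2nd Wednesday is the 10th — June 10, 2009.

June 10, 2009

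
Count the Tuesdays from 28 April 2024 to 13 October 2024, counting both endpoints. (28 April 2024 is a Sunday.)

28 April 2024 is a Sunday; the first Tuesday on or after it is 30 April 2024 (2 days later).
From 30 April 2024 to 13 October 2024: 0 + 31 + 30 + 31 + 31 + 30 + 13 = 166 days (rest of April, May, June, July, August, September, October).
166 ÷ 7 = 23 full weeks with remainder 5, so 23 more Tuesdays after the first → 24.

24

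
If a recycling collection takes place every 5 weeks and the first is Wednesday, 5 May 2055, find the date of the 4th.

18 August 2055

The 4th occurrence is 3 intervals after the first: 3 × 35 = 105 days after 5 May 2055.
May has 31 days — 26 days to the end of May leaves 79.
June has 30 days (49 left).
July has 31 days (18 left).
18 days into August → 18 August 2055.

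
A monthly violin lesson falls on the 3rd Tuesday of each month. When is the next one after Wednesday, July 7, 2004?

July 20, 2004

July 2004 starts on a Thursday; its first Tuesday is the 6th, so the 3rd Tuesday is the 20th — July 20, 2004.
July 20, 2004 is after July 7, 2004, so that is the next one.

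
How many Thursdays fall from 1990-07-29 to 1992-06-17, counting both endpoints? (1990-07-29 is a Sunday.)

98

1990-07-29 is a Sunday; the first Thursday on or after it is 1990-08-02 (4 days later).
From 1990-08-02 to 1992-06-17: 151 + 365 + 169 = 685 days (rest of 1990, 1991, to 1992-06-17 in 1992).
685 ÷ 7 = 97 full weeks with remainder 6, so 97 more Thursdays after the first → 98.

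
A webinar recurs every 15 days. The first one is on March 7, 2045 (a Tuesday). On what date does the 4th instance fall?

April 21, 2045

The 4th occurrence is 3 intervals after the first: 3 × 15 = 45 days after March 7, 2045.
March has 31 days — 24 days to the end of March leaves 21.
21 days into April → April 21, 2045.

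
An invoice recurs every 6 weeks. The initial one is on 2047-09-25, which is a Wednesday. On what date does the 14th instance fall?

2049-03-24

The 14th occurrence is 13 intervals after the first: 13 × 42 = 546 days after 2047-09-25.
September has 30 days — 5 days to the end of September leaves 541.
From end of September to end of 2047 is 92 days (449 left).
2048 has 366 days (83 left).
January has 31 days (52 left).
February has 28 days (24 left).
24 days into March → 2049-03-24.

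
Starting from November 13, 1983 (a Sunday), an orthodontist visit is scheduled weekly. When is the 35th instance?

The 35th occurrence is 34 intervals after the first: 34 × 7 = 238 days after November 13, 1983.
November has 30 days — 17 days to the end of November leaves 221.
December has 31 days (190 left).
January has 31 days (159 left).
February has 29 days (130 left).
March has 31 days (99 left).
April has 30 days (69 left).
May has 31 days (38 left).
June has 30 days (8 left).
8 days into July → July 8, 1984.

July 8, 1984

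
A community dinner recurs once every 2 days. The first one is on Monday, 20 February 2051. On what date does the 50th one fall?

29 May 2051

The 50th occurrence is 49 intervals after the first: 49 × 2 = 98 days after 20 February 2051.
February has 28 days — 8 days to the end of February leaves 90.
March has 31 days (59 left).
April has 30 days (29 left).
29 days into May → 29 May 2051.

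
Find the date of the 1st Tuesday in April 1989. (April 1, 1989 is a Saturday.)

4 April 1989

April 1989 begins on a Saturday, so the first Tuesday is April 4 (3 days later).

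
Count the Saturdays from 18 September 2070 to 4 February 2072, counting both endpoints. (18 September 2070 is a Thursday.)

72

18 September 2070 is a Thursday; the first Saturday on or after it is 20 September 2070 (2 days later).
From 20 September 2070 to 4 February 2072: 102 + 365 + 35 = 502 days (rest of 2070, 2071, to 4 February 2072 in 2072).
502 ÷ 7 = 71 full weeks with remainder 5, so 71 more Saturdays after the first → 72.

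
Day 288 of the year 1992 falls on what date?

January has 31 days (288 − 31 = 257 remain).
February has 29 days (257 − 29 = 228 remain).
March has 31 days (228 − 31 = 197 remain).
April has 30 days (197 − 30 = 167 remain).
May has 31 days (167 − 31 = 136 remain).
June has 30 days (136 − 30 = 106 remain).
July has 31 days (106 − 31 = 75 remain).
August has 31 days (75 − 31 = 44 remain).
September has 30 days (44 − 30 = 14 remain).
14 into October → October 14.

October 14, 1992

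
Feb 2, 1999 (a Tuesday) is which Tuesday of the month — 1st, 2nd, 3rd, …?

Day 2 falls in week ⌈2/7⌉ of the month.
Days 1–7 hold the 1st Tuesday, 8–14 the 2nd, 15–21 the 3rd, 22–28 the 4th, 29–31 the 5th.
2 is in the range for the 1st.

1st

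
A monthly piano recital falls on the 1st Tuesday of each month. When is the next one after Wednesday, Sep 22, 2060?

Oct 5, 2060

Sep 2060 starts on a Wednesday, so its 1st Tuesday is Sep 7, 2060 (6 days in).
That is not after Sep 22, 2060, so look at Oct 2060.
Oct 2060 starts on a Friday, so its 1st Tuesday is Oct 5, 2060 (4 days in).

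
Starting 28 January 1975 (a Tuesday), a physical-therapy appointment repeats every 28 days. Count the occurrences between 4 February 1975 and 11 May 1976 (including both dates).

Occurrences land 28·i days after 28 January 1975 for i = 0, 1, 2, …
4 February 1975 is 7 days after the start; 7 ÷ 28 = 0 remainder 7; since the remainder is 7, round up to i = 1. First occurrence in the window: #2 on 25 February 1975 (1×28 = 28 days in).
11 May 1976 is 469 days after the start; 469 ÷ 28 = 16 remainder 21. Last occurrence in the window: #17 on 20 April 1976.
Occurrences #2 through #17: 16 in total.

16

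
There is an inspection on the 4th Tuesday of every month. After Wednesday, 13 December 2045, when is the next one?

December 2045 starts on a Friday; its first Tuesday is the 5th, so the 4th Tuesday is the 26th — 26 December 2045.
26 December 2045 is after 13 December 2045, so that is the next one.

26 December 2045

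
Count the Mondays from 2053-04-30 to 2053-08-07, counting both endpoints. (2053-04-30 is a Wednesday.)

14

2053-04-30 is a Wednesday; the first Monday on or after it is 2053-05-05 (5 days later).
From 2053-05-05 to 2053-08-07: 26 + 30 + 31 + 7 = 94 days (rest of May, June, July, August).
94 ÷ 7 = 13 full weeks with remainder 3, so 13 more Mondays after the first → 14.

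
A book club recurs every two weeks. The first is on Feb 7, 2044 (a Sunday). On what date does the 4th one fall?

The 4th occurrence is 3 intervals after the first: 3 × 14 = 42 days after Feb 7, 2044.
Feb has 29 days — 22 days to the end of Feb leaves 20.
20 days into Mar → Mar 20, 2044.

Mar 20, 2044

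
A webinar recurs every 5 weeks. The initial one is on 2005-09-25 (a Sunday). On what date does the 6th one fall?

2006-03-19

The 6th occurrence is 5 intervals after the first: 5 × 35 = 175 days after 2005-09-25.
September has 30 days — 5 days to the end of September leaves 170.
October has 31 days (139 left).
November has 30 days (109 left).
December has 31 days (78 left).
January has 31 days (47 left).
February has 28 days (19 left).
19 days into March → 2006-03-19.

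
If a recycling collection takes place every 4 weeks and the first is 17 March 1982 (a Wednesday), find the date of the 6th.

The 6th occurrence is 5 intervals after the first: 5 × 28 = 140 days after 17 March 1982.
March has 31 days — 14 days to the end of March leaves 126.
April has 30 days (96 left).
May has 31 days (65 left).
June has 30 days (35 left).
July has 31 days (4 left).
4 days into August → 4 August 1982.

4 August 1982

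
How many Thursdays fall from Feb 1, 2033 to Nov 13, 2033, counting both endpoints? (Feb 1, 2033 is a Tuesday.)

41

Feb 1, 2033 is a Tuesday; the first Thursday on or after it is Feb 3, 2033 (2 days later).
From Feb 3, 2033 to Nov 13, 2033: 25 + 31 + 30 + 31 + 30 + 31 + 31 + 30 + 31 + 13 = 283 days (rest of Feb, Mar, Apr, May, Jun, Jul, Aug, Sep, Oct, Nov).
283 ÷ 7 = 40 full weeks with remainder 3, so 40 more Thursdays after the first → 41.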